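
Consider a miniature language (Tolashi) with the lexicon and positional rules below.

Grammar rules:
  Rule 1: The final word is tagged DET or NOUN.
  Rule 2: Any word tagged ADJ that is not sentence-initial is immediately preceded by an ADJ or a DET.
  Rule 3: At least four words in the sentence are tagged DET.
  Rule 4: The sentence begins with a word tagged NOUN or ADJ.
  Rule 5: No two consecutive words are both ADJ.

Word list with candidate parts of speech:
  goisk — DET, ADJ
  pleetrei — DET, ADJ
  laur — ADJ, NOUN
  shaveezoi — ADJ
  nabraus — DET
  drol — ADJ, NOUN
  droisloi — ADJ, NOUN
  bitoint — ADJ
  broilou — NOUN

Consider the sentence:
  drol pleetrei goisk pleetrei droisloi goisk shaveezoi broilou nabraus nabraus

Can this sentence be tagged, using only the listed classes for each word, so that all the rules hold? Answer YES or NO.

Candidates per position — 1:drol {ADJ,NOUN}; 2:pleetrei {DET,ADJ}; 3:goisk {DET,ADJ}; 4:pleetrei {DET,ADJ}; 5:droisloi {ADJ,NOUN}; 6:goisk {DET,ADJ}; 7:shaveezoi {ADJ}; 8:broilou {NOUN}; 9:nabraus {DET}; 10:nabraus {DET}.
One satisfying assignment: NOUN DET ADJ DET NOUN DET ADJ NOUN DET DET.
Checking: rule 1 holds; rule 2 holds; rule 3 holds; rule 4 holds; rule 5 holds.

YES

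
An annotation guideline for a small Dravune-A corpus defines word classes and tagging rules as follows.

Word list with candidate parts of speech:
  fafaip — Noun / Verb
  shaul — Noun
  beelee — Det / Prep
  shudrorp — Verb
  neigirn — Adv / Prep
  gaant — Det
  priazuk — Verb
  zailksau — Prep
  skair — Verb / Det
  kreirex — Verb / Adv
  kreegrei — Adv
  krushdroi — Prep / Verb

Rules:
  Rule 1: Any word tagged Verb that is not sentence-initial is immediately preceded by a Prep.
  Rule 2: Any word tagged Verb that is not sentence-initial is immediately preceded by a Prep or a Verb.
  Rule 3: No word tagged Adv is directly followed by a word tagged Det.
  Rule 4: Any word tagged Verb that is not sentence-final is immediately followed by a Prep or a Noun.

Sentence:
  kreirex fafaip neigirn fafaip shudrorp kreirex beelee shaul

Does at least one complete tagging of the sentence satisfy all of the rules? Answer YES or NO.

NO

Candidates per position — 1:kreirex {Verb,Adv}; 2:fafaip {Noun,Verb}; 3:neigirn {Adv,Prep}; 4:fafaip {Noun,Verb}; 5:shudrorp {Verb}; 6:kreirex {Verb,Adv}; 7:beelee {Det,Prep}; 8:shaul {Noun}.
Rule 1 cannot be satisfied by any choice of tags from the lexicon.
So there is no consistent tagging.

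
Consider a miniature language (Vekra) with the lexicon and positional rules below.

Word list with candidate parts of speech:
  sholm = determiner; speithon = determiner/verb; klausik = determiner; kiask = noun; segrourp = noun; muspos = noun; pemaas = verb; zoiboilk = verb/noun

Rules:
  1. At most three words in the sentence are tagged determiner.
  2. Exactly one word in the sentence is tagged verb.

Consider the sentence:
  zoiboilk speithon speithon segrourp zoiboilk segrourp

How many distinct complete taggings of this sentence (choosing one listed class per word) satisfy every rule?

Candidates per position — 1:zoiboilk {verb,noun}; 2:speithon {determiner,verb}; 3:speithon {determiner,verb}; 4:segrourp {noun}; 5:zoiboilk {verb,noun}; 6:segrourp {noun}.
There are 16 candidate sequences in total.
The sequences that satisfy every rule: verb determiner determiner noun noun noun; noun determiner determiner noun verb noun; noun determiner verb noun noun noun; noun verb determiner noun noun noun.
Count = 4.

4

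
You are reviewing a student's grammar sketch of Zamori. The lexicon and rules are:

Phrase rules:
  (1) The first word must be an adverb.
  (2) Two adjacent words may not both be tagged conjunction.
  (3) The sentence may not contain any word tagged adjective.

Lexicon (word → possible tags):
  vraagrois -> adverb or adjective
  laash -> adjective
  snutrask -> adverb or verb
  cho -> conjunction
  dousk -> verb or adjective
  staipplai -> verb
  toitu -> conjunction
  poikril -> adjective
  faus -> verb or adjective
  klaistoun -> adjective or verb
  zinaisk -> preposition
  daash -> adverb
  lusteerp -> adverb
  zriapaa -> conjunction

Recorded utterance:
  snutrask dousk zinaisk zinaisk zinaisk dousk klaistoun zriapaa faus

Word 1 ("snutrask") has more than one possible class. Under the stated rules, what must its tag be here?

adverb

Candidates per position — 1:snutrask {adverb,verb}; 2:dousk {verb,adjective}; 3:zinaisk {preposition}; 4:zinaisk {preposition}; 5:zinaisk {preposition}; 6:dousk {verb,adjective}; 7:klaistoun {adjective,verb}; 8:zriapaa {conjunction}; 9:faus {verb,adjective}.
If word 1 were verb, no tagging could satisfy rule 1; so word 1 is adverb.
If word 2 were adjective, no tagging could satisfy rule 3; so word 2 is verb.
If word 6 were adjective, no tagging could satisfy rule 3; so word 6 is verb.
If word 7 were adjective, no tagging could satisfy rule 3; so word 7 is verb.
If word 9 were adjective, no tagging could satisfy rule 3; so word 9 is verb.
The only consistent sequence is: adverb verb preposition preposition preposition verb verb conjunction verb.
Check: rule 1 satisfied; rule 2 satisfied; rule 3 satisfied.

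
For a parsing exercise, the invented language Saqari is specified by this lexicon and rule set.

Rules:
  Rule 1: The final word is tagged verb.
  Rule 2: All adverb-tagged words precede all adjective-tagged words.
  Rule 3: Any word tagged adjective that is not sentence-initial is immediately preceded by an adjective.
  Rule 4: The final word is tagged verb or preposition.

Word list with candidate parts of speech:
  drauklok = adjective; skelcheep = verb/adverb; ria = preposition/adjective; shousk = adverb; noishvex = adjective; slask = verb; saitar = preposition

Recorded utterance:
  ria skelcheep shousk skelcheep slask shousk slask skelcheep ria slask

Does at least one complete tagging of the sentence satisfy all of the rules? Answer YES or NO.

Candidates per position — 1:ria {preposition,adjective}; 2:skelcheep {verb,adverb}; 3:shousk {adverb}; 4:skelcheep {verb,adverb}; 5:slask {verb}; 6:shousk {adverb}; 7:slask {verb}; 8:skelcheep {verb,adverb}; 9:ria {preposition,adjective}; 10:slask {verb}.
One satisfying assignment: preposition adverb adverb adverb verb adverb verb verb preposition verb.
Rule-by-rule: rule 1 satisfied; rule 2 satisfied; rule 3 satisfied; rule 4 satisfied.

YES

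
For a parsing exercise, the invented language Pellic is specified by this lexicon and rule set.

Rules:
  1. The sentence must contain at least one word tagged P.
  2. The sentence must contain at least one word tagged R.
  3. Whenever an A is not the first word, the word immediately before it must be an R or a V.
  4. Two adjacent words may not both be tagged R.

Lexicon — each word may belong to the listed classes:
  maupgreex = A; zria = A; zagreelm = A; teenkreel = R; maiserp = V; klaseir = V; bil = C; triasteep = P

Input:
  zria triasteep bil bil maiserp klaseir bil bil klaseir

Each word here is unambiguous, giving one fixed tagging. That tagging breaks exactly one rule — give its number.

Fixed tagging: A P C C V V C C V.
Applying the rules: R1 ok, R2 fails, R3 ok, R4 ok.
Only rule 2 fails.

2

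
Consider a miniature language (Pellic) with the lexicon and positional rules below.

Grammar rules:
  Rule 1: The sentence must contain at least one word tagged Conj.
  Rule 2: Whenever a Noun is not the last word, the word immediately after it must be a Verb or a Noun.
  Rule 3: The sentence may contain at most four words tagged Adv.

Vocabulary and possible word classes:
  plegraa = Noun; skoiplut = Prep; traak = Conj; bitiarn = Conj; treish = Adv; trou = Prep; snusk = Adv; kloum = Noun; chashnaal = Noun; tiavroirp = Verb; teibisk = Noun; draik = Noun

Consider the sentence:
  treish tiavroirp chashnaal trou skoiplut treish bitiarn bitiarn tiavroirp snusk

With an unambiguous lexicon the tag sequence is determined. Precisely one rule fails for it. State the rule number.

2

Fixed tagging: Adv Verb Noun Prep Prep Adv Conj Conj Verb Adv.
Checking each rule: R1 ✓, R2 ✗, R3 ✓.
Only rule 2 fails.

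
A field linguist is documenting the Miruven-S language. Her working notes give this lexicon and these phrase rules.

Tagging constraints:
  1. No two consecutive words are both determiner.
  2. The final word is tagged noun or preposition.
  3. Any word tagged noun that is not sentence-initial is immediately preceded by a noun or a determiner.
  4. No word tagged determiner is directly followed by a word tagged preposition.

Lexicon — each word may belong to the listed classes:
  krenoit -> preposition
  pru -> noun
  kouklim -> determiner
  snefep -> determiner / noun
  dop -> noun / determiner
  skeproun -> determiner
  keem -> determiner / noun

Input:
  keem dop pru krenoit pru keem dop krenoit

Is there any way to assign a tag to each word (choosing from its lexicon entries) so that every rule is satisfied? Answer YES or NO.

Candidates per position — 1:keem {determiner,noun}; 2:dop {noun,determiner}; 3:pru {noun}; 4:krenoit {preposition}; 5:pru {noun}; 6:keem {determiner,noun}; 7:dop {noun,determiner}; 8:krenoit {preposition}.
Rule 3 cannot be satisfied by any choice of tags from the lexicon.
So there is no consistent tagging.

NO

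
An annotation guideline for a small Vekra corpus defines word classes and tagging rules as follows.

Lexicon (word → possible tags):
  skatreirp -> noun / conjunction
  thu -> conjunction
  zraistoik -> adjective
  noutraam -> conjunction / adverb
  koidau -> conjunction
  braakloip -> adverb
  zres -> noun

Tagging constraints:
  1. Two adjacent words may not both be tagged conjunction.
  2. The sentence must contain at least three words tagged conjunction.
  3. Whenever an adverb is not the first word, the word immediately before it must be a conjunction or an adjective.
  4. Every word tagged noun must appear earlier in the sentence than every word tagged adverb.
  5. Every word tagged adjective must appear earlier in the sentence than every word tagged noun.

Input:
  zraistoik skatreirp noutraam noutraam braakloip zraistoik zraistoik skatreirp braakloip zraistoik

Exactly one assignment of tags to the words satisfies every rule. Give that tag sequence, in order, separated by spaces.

Candidates per position — 1:zraistoik {adjective}; 2:skatreirp {noun,conjunction}; 3:noutraam {conjunction,adverb}; 4:noutraam {conjunction,adverb}; 5:braakloip {adverb}; 6:zraistoik {adjective}; 7:zraistoik {adjective}; 8:skatreirp {noun,conjunction}; 9:braakloip {adverb}; 10:zraistoik {adjective}.
If word 2 were noun, no tagging could satisfy rule 5; so word 2 is conjunction.
If word 3 were conjunction, no tagging could satisfy rule 1; so word 3 is adverb.
If word 4 were adverb, no tagging could satisfy rule 2; so word 4 is conjunction.
If word 8 were noun, no tagging could satisfy rule 2; so word 8 is conjunction.
The unique satisfying tagging is: adjective conjunction adverb conjunction adverb adjective adjective conjunction adverb adjective.
Rule-by-rule: rule 1 satisfied; rule 2 satisfied; rule 3 satisfied; rule 4 satisfied; rule 5 satisfied.

adjective conjunction adverb conjunction adverb adjective adjective conjunction adverb adjective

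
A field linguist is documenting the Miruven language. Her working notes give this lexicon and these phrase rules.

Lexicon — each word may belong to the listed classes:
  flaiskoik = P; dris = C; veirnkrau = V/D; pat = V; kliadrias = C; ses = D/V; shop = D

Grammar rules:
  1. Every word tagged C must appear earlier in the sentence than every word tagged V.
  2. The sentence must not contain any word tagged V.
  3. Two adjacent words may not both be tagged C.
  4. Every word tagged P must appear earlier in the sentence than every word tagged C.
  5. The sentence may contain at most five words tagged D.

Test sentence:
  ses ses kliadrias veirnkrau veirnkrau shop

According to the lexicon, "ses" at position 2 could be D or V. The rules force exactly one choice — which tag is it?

D

Candidates per position — 1:ses {D,V}; 2:ses {D,V}; 3:kliadrias {C}; 4:veirnkrau {V,D}; 5:veirnkrau {V,D}; 6:shop {D}.
Position 1: V is ruled out by rule 1; that leaves D.
Position 2: V is ruled out by rule 1; that leaves D.
Position 4: V is ruled out by rule 2; that leaves D.
Position 5: V is ruled out by rule 2; that leaves D.
The only consistent sequence is: D D C D D D.
Check: rule 1 holds; rule 2 holds; rule 3 holds; rule 4 holds; rule 5 holds.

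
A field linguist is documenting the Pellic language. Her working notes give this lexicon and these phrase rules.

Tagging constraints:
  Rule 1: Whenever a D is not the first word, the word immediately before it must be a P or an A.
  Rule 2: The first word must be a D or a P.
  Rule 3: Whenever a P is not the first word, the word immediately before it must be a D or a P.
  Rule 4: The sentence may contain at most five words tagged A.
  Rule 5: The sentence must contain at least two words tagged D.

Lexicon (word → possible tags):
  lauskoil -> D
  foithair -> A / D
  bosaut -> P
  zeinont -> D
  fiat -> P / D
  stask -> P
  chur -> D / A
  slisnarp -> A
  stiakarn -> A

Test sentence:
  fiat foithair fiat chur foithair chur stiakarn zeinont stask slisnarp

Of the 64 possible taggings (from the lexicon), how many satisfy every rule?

Candidates per position — 1:fiat {P,D}; 2:foithair {A,D}; 3:fiat {P,D}; 4:chur {D,A}; 5:foithair {A,D}; 6:chur {D,A}; 7:stiakarn {A}; 8:zeinont {D}; 9:stask {P}; 10:slisnarp {A}.
There are 64 candidate sequences in total.
Checking each against the rules leaves 9 sequences.
Count = 9.

9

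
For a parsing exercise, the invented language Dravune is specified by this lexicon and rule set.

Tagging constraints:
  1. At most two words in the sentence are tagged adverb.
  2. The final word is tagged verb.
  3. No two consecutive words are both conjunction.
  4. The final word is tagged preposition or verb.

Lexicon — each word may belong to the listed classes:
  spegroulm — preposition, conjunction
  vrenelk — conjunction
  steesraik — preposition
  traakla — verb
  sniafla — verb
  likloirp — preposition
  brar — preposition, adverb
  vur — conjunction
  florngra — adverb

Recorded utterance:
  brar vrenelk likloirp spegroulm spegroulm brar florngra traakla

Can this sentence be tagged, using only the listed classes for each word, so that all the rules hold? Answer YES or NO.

YES

Candidates per position — 1:brar {preposition,adverb}; 2:vrenelk {conjunction}; 3:likloirp {preposition}; 4:spegroulm {preposition,conjunction}; 5:spegroulm {preposition,conjunction}; 6:brar {preposition,adverb}; 7:florngra {adverb}; 8:traakla {verb}.
One satisfying assignment: preposition conjunction preposition conjunction preposition adverb adverb verb.
Checking: rule 1 satisfied; rule 2 satisfied; rule 3 satisfied; rule 4 satisfied.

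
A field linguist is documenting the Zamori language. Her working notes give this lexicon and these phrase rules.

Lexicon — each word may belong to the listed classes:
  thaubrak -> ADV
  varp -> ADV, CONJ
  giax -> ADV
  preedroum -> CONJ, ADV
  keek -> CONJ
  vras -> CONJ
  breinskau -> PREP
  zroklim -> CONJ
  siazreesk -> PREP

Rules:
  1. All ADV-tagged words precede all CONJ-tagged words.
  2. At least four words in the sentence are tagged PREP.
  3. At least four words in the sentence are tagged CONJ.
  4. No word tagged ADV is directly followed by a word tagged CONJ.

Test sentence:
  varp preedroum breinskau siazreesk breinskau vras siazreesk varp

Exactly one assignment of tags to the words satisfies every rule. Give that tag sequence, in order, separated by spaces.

Candidates per position — 1:varp {ADV,CONJ}; 2:preedroum {CONJ,ADV}; 3:breinskau {PREP}; 4:siazreesk {PREP}; 5:breinskau {PREP}; 6:vras {CONJ}; 7:siazreesk {PREP}; 8:varp {ADV,CONJ}.
Word 1 cannot be ADV — rule 3 would then fail for every completion. It is CONJ.
Word 2 cannot be ADV — rule 1 would then fail for every completion. It is CONJ.
Word 8 cannot be ADV — rule 1 would then fail for every completion. It is CONJ.
So the tagging must be: CONJ CONJ PREP PREP PREP CONJ PREP CONJ.
Verifying each rule — rule 1 ok; rule 2 ok; rule 3 ok; rule 4 ok.

CONJ CONJ PREP PREP PREP CONJ PREP CONJ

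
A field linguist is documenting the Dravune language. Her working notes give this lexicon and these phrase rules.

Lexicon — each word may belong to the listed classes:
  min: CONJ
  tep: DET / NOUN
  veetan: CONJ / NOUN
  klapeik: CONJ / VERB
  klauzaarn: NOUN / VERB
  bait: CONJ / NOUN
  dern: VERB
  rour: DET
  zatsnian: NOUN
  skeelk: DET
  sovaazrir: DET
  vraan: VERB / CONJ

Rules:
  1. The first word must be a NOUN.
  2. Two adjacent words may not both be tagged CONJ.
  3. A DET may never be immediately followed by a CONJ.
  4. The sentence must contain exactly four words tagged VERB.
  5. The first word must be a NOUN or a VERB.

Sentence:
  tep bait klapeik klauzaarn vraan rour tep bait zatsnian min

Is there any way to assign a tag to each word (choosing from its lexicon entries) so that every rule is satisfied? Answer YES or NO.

NO

Candidates per position — 1:tep {DET,NOUN}; 2:bait {CONJ,NOUN}; 3:klapeik {CONJ,VERB}; 4:klauzaarn {NOUN,VERB}; 5:vraan {VERB,CONJ}; 6:rour {DET}; 7:tep {DET,NOUN}; 8:bait {CONJ,NOUN}; 9:zatsnian {NOUN}; 10:min {CONJ}.
Rule 4 cannot be satisfied by any choice of tags from the lexicon.
So there is no consistent tagging.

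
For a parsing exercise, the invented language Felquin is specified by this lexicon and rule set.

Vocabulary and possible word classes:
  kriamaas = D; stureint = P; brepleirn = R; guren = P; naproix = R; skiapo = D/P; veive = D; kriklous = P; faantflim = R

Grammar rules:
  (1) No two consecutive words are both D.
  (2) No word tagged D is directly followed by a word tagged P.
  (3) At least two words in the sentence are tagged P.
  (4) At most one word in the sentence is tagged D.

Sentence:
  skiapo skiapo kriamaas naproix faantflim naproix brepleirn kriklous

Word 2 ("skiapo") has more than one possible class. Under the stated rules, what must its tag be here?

Candidates per position — 1:skiapo {D,P}; 2:skiapo {D,P}; 3:kriamaas {D}; 4:naproix {R}; 5:faantflim {R}; 6:naproix {R}; 7:brepleirn {R}; 8:kriklous {P}.
Position 1: D is ruled out by rule 4; that leaves P.
Position 2: D is ruled out by rule 1; that leaves P.
The only consistent sequence is: P P D R R R R P.
Checking: rule 1 ok; rule 2 ok; rule 3 ok; rule 4 ok.

P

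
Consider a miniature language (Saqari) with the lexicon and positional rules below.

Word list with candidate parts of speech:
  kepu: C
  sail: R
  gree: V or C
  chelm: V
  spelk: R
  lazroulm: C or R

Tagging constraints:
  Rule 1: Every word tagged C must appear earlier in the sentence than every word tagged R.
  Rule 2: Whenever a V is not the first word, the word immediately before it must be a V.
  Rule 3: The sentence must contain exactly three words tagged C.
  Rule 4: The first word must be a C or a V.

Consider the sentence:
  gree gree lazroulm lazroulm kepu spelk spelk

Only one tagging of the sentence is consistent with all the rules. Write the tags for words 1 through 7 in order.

V V C C C R R

Candidates per position — 1:gree {V,C}; 2:gree {V,C}; 3:lazroulm {C,R}; 4:lazroulm {C,R}; 5:kepu {C}; 6:spelk {R}; 7:spelk {R}.
Word 3 cannot be R — rule 1 would then fail for every completion. It is C.
Word 4 cannot be R — rule 1 would then fail for every completion. It is C.
Word 1 cannot be C — rule 3 would then fail for every completion. It is V.
Word 2 cannot be C — rule 3 would then fail for every completion. It is V.
The unique satisfying tagging is: V V C C C R R.
Check: rule 1 ok; rule 2 ok; rule 3 ok; rule 4 ok.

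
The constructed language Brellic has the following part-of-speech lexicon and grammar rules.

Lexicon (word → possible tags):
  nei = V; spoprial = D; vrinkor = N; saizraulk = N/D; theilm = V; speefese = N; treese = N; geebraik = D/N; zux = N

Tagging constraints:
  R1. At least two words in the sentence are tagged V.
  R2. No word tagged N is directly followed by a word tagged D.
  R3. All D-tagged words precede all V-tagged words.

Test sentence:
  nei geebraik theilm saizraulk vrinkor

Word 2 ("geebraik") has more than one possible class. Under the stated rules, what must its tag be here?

N

Candidates per position — 1:nei {V}; 2:geebraik {D,N}; 3:theilm {V}; 4:saizraulk {N,D}; 5:vrinkor {N}.
Position 2: D is ruled out by rule 3; that leaves N.
Position 4: D is ruled out by rule 3; that leaves N.
That leaves exactly one tagging: V N V N N.
Check: rule 1 ✓; rule 2 ✓; rule 3 ✓.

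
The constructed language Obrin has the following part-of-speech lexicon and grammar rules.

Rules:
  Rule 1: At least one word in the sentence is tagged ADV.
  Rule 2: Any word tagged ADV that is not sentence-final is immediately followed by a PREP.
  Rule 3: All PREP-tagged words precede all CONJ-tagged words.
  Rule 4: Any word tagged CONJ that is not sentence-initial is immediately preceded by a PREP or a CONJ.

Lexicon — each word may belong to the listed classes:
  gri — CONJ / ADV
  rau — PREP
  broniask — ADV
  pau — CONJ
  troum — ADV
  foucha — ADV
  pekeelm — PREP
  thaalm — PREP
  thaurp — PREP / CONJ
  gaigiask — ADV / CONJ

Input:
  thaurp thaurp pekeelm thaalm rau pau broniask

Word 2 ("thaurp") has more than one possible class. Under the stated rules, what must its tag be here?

PREP

Candidates per position — 1:thaurp {PREP,CONJ}; 2:thaurp {PREP,CONJ}; 3:pekeelm {PREP}; 4:thaalm {PREP}; 5:rau {PREP}; 6:pau {CONJ}; 7:broniask {ADV}.
If word 1 were CONJ, no tagging could satisfy rule 3; so word 1 is PREP.
If word 2 were CONJ, no tagging could satisfy rule 3; so word 2 is PREP.
The unique satisfying tagging is: PREP PREP PREP PREP PREP CONJ ADV.
Verifying each rule — rule 1 satisfied; rule 2 satisfied; rule 3 satisfied; rule 4 satisfied.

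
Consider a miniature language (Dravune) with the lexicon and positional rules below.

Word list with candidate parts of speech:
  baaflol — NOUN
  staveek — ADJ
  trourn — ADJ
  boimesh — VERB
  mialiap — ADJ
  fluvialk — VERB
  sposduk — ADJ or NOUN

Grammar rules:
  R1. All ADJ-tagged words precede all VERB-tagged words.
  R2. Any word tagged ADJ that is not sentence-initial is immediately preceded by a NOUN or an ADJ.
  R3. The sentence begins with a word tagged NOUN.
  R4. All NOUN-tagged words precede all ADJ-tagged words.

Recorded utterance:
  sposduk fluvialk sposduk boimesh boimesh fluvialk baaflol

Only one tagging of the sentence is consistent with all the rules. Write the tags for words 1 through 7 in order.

Candidates per position — 1:sposduk {ADJ,NOUN}; 2:fluvialk {VERB}; 3:sposduk {ADJ,NOUN}; 4:boimesh {VERB}; 5:boimesh {VERB}; 6:fluvialk {VERB}; 7:baaflol {NOUN}.
At position 1, choosing ADJ makes rule 3 impossible to satisfy; hence NOUN.
At position 3, choosing ADJ makes rule 1 impossible to satisfy; hence NOUN.
The unique satisfying tagging is: NOUN VERB NOUN VERB VERB VERB NOUN.
Check: rule 1 holds; rule 2 holds; rule 3 holds; rule 4 holds.

NOUN VERB NOUN VERB VERB VERB NOUN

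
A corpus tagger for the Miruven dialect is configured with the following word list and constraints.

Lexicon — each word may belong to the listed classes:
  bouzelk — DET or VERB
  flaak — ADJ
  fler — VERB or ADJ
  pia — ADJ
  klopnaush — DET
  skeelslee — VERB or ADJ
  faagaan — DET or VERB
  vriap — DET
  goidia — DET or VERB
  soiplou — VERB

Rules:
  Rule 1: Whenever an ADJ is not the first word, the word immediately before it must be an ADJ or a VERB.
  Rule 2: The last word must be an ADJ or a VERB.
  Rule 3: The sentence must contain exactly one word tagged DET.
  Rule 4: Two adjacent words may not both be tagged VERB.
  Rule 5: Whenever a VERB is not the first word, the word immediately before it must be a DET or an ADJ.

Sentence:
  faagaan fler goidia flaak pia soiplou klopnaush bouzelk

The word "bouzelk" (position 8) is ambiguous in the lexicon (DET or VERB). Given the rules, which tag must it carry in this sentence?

Candidates per position — 1:faagaan {DET,VERB}; 2:fler {VERB,ADJ}; 3:goidia {DET,VERB}; 4:flaak {ADJ}; 5:pia {ADJ}; 6:soiplou {VERB}; 7:klopnaush {DET}; 8:bouzelk {DET,VERB}.
Position 1: tagging it DET would leave rule 3 unsatisfiable, so it must be VERB.
Position 2: tagging it VERB would leave rule 4 unsatisfiable, so it must be ADJ.
Position 3: tagging it DET would leave rule 1 unsatisfiable, so it must be VERB.
Position 8: tagging it DET would leave rule 2 unsatisfiable, so it must be VERB.
So the tagging must be: VERB ADJ VERB ADJ ADJ VERB DET VERB.
Verifying each rule — rule 1 ✓; rule 2 ✓; rule 3 ✓; rule 4 ✓; rule 5 ✓.

VERB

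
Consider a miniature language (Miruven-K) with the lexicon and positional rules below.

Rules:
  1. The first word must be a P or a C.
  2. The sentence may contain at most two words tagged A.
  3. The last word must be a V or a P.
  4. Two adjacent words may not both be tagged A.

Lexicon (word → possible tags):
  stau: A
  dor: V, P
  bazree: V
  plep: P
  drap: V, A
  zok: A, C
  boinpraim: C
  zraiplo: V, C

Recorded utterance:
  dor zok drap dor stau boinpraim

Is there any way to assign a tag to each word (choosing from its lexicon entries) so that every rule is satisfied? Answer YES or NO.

Candidates per position — 1:dor {V,P}; 2:zok {A,C}; 3:drap {V,A}; 4:dor {V,P}; 5:stau {A}; 6:boinpraim {C}.
Rule 3 cannot be satisfied by any choice of tags from the lexicon.
So there is no consistent tagging.

NO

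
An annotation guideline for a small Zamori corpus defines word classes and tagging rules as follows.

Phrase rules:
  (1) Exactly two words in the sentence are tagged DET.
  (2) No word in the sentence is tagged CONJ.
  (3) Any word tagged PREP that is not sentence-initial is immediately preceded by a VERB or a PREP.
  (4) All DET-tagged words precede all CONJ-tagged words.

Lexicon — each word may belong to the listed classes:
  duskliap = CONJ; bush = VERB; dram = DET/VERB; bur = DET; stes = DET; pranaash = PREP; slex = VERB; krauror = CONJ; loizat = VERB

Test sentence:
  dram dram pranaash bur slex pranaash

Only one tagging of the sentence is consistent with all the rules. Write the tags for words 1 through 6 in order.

DET VERB PREP DET VERB PREP

Candidates per position — 1:dram {DET,VERB}; 2:dram {DET,VERB}; 3:pranaash {PREP}; 4:bur {DET}; 5:slex {VERB}; 6:pranaash {PREP}.
Position 2: DET is ruled out by rule 3; that leaves VERB.
Position 1: VERB is ruled out by rule 1; that leaves DET.
The unique satisfying tagging is: DET VERB PREP DET VERB PREP.
Rule-by-rule: rule 1 satisfied; rule 2 satisfied; rule 3 satisfied; rule 4 satisfied.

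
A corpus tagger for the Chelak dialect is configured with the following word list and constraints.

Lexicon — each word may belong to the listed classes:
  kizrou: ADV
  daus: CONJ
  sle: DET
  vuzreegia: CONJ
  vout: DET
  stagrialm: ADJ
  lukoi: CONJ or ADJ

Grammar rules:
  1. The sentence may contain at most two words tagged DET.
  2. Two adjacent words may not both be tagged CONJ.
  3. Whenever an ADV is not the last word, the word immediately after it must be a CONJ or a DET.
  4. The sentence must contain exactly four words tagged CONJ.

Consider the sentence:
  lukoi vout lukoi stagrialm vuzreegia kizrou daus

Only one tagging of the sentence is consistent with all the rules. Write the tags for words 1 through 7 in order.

Candidates per position — 1:lukoi {CONJ,ADJ}; 2:vout {DET}; 3:lukoi {CONJ,ADJ}; 4:stagrialm {ADJ}; 5:vuzreegia {CONJ}; 6:kizrou {ADV}; 7:daus {CONJ}.
Position 1: ADJ is ruled out by rule 4; that leaves CONJ.
Position 3: ADJ is ruled out by rule 4; that leaves CONJ.
The unique satisfying tagging is: CONJ DET CONJ ADJ CONJ ADV CONJ.
Check: rule 1 holds; rule 2 holds; rule 3 holds; rule 4 holds.

CONJ DET CONJ ADJ CONJ ADV CONJ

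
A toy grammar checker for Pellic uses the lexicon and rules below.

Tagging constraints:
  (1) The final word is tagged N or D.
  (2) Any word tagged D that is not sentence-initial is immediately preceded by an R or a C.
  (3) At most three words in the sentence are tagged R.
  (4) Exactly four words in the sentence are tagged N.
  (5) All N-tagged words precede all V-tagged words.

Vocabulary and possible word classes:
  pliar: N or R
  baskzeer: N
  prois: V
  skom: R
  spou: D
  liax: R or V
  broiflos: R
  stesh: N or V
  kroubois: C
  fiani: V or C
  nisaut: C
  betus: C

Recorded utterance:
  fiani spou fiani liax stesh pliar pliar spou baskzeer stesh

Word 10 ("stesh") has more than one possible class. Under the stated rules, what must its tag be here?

N

Candidates per position — 1:fiani {V,C}; 2:spou {D}; 3:fiani {V,C}; 4:liax {R,V}; 5:stesh {N,V}; 6:pliar {N,R}; 7:pliar {N,R}; 8:spou {D}; 9:baskzeer {N}; 10:stesh {N,V}.
Word 1 cannot be V — rule 2 would then fail for every completion. It is C.
Word 3 cannot be V — rule 5 would then fail for every completion. It is C.
Word 4 cannot be V — rule 5 would then fail for every completion. It is R.
Word 5 cannot be V — rule 5 would then fail for every completion. It is N.
Word 7 cannot be N — rule 2 would then fail for every completion. It is R.
Word 10 cannot be V — rule 1 would then fail for every completion. It is N.
Word 6 cannot be R — rule 4 would then fail for every completion. It is N.
That leaves exactly one tagging: C D C R N N R D N N.
Verifying each rule — rule 1 holds; rule 2 holds; rule 3 holds; rule 4 holds; rule 5 holds.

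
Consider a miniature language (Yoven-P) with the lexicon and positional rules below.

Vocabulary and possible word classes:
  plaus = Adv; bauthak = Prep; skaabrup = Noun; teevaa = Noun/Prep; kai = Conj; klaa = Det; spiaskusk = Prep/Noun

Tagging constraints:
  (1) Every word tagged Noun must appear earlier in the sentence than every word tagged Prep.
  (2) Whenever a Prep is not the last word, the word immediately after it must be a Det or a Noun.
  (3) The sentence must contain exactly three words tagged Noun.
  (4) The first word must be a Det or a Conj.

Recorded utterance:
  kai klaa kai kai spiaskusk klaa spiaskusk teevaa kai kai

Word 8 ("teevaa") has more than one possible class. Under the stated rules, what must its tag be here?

Candidates per position — 1:kai {Conj}; 2:klaa {Det}; 3:kai {Conj}; 4:kai {Conj}; 5:spiaskusk {Prep,Noun}; 6:klaa {Det}; 7:spiaskusk {Prep,Noun}; 8:teevaa {Noun,Prep}; 9:kai {Conj}; 10:kai {Conj}.
Position 5: Prep is ruled out by rule 3; that leaves Noun.
Position 7: Prep is ruled out by rule 3; that leaves Noun.
Position 8: Prep is ruled out by rule 2; that leaves Noun.
The only consistent sequence is: Conj Det Conj Conj Noun Det Noun Noun Conj Conj.
Rule-by-rule: rule 1 ✓; rule 2 ✓; rule 3 ✓; rule 4 ✓.

Noun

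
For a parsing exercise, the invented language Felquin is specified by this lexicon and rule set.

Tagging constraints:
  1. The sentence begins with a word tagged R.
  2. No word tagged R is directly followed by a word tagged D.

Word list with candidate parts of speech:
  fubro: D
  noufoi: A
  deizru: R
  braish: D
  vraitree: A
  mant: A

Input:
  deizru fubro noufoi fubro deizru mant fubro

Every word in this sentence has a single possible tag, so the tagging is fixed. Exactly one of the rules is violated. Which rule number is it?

Fixed tagging: R D A D R A D.
Checking each rule: R1 holds, R2 violated.
Only rule 2 fails.

2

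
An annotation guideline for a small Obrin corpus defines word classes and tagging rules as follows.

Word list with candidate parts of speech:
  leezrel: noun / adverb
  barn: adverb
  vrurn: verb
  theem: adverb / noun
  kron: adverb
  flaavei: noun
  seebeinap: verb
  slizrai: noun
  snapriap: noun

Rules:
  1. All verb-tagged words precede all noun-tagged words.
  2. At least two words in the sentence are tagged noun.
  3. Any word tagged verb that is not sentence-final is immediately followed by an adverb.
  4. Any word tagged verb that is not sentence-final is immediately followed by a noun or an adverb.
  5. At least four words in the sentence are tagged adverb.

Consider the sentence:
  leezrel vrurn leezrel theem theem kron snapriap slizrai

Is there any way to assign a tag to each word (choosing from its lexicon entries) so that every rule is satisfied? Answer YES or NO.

Candidates per position — 1:leezrel {noun,adverb}; 2:vrurn {verb}; 3:leezrel {noun,adverb}; 4:theem {adverb,noun}; 5:theem {adverb,noun}; 6:kron {adverb}; 7:snapriap {noun}; 8:slizrai {noun}.
One satisfying assignment: adverb verb adverb noun adverb adverb noun noun.
Checking: rule 1 holds; rule 2 holds; rule 3 holds; rule 4 holds; rule 5 holds.

YES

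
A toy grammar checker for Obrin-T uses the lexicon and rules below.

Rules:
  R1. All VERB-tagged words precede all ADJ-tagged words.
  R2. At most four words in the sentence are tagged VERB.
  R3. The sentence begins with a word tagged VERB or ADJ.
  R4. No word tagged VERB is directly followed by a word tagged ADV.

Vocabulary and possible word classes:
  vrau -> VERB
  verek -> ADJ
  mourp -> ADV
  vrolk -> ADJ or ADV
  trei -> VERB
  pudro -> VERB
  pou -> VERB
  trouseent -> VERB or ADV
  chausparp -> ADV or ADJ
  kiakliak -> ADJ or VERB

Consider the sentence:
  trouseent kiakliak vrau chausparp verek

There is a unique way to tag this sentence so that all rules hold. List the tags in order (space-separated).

VERB VERB VERB ADJ ADJ

Candidates per position — 1:trouseent {VERB,ADV}; 2:kiakliak {ADJ,VERB}; 3:vrau {VERB}; 4:chausparp {ADV,ADJ}; 5:verek {ADJ}.
Position 1: tagging it ADV would leave rule 3 unsatisfiable, so it must be VERB.
Position 2: tagging it ADJ would leave rule 1 unsatisfiable, so it must be VERB.
Position 4: tagging it ADV would leave rule 4 unsatisfiable, so it must be ADJ.
That leaves exactly one tagging: VERB VERB VERB ADJ ADJ.
Verifying each rule — rule 1 ✓; rule 2 ✓; rule 3 ✓; rule 4 ✓.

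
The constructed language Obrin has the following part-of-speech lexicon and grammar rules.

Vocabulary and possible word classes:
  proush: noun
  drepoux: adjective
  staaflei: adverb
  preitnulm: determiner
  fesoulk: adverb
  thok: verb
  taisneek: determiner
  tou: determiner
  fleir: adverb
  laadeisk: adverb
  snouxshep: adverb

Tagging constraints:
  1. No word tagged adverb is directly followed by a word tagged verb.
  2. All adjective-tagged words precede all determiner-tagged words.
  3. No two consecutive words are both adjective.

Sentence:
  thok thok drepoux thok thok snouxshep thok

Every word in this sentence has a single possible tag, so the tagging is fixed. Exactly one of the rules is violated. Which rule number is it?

1

Fixed tagging: verb verb adjective verb verb adverb verb.
Rule check: R1 fails, R2 ok, R3 ok.
Only rule 1 fails.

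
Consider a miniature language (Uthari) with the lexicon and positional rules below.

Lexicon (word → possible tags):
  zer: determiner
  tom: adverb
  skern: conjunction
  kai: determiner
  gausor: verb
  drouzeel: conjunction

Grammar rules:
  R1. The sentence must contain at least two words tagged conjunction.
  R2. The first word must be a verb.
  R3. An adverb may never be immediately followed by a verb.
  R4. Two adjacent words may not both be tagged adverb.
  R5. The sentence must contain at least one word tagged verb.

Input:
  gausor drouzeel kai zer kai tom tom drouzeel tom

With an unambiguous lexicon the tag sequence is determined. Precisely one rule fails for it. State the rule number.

Fixed tagging: verb conjunction determiner determiner determiner adverb adverb conjunction adverb.
Applying the rules: R1 holds, R2 holds, R3 holds, R4 violated, R5 holds.
Only rule 4 fails.

4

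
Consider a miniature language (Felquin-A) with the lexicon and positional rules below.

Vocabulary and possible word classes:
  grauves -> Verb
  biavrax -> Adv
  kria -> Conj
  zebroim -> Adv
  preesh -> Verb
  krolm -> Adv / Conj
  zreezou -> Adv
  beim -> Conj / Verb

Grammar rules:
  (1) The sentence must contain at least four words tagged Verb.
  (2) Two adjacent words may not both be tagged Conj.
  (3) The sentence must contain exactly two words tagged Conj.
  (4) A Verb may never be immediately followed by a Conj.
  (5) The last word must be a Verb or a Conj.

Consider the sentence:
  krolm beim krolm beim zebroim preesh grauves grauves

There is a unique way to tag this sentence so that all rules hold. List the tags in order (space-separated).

Conj Verb Adv Conj Adv Verb Verb Verb

Candidates per position — 1:krolm {Adv,Conj}; 2:beim {Conj,Verb}; 3:krolm {Adv,Conj}; 4:beim {Conj,Verb}; 5:zebroim {Adv}; 6:preesh {Verb}; 7:grauves {Verb}; 8:grauves {Verb}.
The remaining ambiguous positions (1, 2, 3, 4) are resolved jointly — only one combination satisfies every rule.
The only consistent sequence is: Conj Verb Adv Conj Adv Verb Verb Verb.
Checking: rule 1 satisfied; rule 2 satisfied; rule 3 satisfied; rule 4 satisfied; rule 5 satisfied.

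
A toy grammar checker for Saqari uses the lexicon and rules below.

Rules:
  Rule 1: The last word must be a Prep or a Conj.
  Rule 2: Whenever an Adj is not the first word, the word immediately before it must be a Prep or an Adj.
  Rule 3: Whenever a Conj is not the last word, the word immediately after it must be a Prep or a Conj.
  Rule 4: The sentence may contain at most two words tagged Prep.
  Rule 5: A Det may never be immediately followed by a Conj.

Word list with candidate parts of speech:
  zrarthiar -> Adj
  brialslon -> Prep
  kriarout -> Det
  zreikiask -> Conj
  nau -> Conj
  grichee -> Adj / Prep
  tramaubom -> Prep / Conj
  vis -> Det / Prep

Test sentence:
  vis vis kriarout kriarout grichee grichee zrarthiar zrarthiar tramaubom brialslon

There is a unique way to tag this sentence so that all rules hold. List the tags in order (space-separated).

Candidates per position — 1:vis {Det,Prep}; 2:vis {Det,Prep}; 3:kriarout {Det}; 4:kriarout {Det}; 5:grichee {Adj,Prep}; 6:grichee {Adj,Prep}; 7:zrarthiar {Adj}; 8:zrarthiar {Adj}; 9:tramaubom {Prep,Conj}; 10:brialslon {Prep}.
Position 5: Adj is ruled out by rule 2; that leaves Prep.
Position 6: Prep is ruled out by rule 4; that leaves Adj.
Position 9: Prep is ruled out by rule 4; that leaves Conj.
Position 1: Prep is ruled out by rule 4; that leaves Det.
Position 2: Prep is ruled out by rule 4; that leaves Det.
The unique satisfying tagging is: Det Det Det Det Prep Adj Adj Adj Conj Prep.
Checking: rule 1 ok; rule 2 ok; rule 3 ok; rule 4 ok; rule 5 ok.

Det Det Det Det Prep Adj Adj Adj Conj Prep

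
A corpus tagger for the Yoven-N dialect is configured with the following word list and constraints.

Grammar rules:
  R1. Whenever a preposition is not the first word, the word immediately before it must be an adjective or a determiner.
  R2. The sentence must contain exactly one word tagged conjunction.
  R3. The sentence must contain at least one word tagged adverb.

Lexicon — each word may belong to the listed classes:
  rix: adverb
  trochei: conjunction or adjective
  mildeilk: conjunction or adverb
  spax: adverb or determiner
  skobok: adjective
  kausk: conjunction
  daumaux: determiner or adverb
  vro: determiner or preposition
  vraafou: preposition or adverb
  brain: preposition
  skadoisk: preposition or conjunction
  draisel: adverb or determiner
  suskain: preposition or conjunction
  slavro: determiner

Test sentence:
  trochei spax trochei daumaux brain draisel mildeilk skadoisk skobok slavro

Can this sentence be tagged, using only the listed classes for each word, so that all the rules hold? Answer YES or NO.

Candidates per position — 1:trochei {conjunction,adjective}; 2:spax {adverb,determiner}; 3:trochei {conjunction,adjective}; 4:daumaux {determiner,adverb}; 5:brain {preposition}; 6:draisel {adverb,determiner}; 7:mildeilk {conjunction,adverb}; 8:skadoisk {preposition,conjunction}; 9:skobok {adjective}; 10:slavro {determiner}.
One satisfying assignment: adjective determiner adjective determiner preposition adverb adverb conjunction adjective determiner.
Rule-by-rule: rule 1 holds; rule 2 holds; rule 3 holds.

YES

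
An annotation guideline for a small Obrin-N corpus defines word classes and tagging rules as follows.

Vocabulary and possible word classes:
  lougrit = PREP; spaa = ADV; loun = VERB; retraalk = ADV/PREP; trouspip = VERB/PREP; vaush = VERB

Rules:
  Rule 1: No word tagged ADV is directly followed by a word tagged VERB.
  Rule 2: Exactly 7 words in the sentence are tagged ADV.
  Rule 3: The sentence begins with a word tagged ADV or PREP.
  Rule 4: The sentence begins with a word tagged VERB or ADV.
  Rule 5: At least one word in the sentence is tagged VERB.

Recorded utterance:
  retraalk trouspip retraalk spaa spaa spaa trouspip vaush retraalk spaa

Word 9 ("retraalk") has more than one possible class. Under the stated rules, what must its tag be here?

Candidates per position — 1:retraalk {ADV,PREP}; 2:trouspip {VERB,PREP}; 3:retraalk {ADV,PREP}; 4:spaa {ADV}; 5:spaa {ADV}; 6:spaa {ADV}; 7:trouspip {VERB,PREP}; 8:vaush {VERB}; 9:retraalk {ADV,PREP}; 10:spaa {ADV}.
If word 1 were PREP, no tagging could satisfy rule 2; so word 1 is ADV.
If word 2 were VERB, no tagging could satisfy rule 1; so word 2 is PREP.
If word 3 were PREP, no tagging could satisfy rule 2; so word 3 is ADV.
If word 7 were VERB, no tagging could satisfy rule 1; so word 7 is PREP.
If word 9 were PREP, no tagging could satisfy rule 2; so word 9 is ADV.
So the tagging must be: ADV PREP ADV ADV ADV ADV PREP VERB ADV ADV.
Checking: rule 1 ok; rule 2 ok; rule 3 ok; rule 4 ok; rule 5 ok.

ADV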